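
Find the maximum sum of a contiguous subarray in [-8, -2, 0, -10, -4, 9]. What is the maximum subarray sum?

Using Kadane's algorithm on [-8, -2, 0, -10, -4, 9]:

Scanning through the array:
Position 1 (value -2): max_ending_here = -2, max_so_far = -2
Position 2 (value 0): max_ending_here = 0, max_so_far = 0
Position 3 (value -10): max_ending_here = -10, max_so_far = 0
Position 4 (value -4): max_ending_here = -4, max_so_far = 0
Position 5 (value 9): max_ending_here = 9, max_so_far = 9

Maximum subarray: [9]
Maximum sum: 9

The maximum subarray is [9] with sum 9. This subarray runs from index 5 to index 5.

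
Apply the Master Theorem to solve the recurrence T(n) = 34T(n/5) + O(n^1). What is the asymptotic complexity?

Master Theorem for T(n) = 34T(n/5) + O(n^1):

a = 34, b = 5, c = 1
log_b(a) = log_5(34) = 2.1911

Case 1: c = 1 < log_5(34) = 2.1911
T(n) = O(n^(log_5 34))

For T(n) = 34T(n/5) + O(n^1): log_5(34) = 2.1911. This is Case 1 of the Master Theorem (c < log_b(a), work dominated by leaves), giving O(n^(log_5 34)).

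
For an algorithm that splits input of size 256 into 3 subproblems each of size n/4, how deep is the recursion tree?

For divide and conquer with division factor 4:

Problem sizes at each level:
Level 0: 256
Level 1: 64
Level 2: 16
Level 3: 4
Level 4: 1

The root is level 0 and the size-1 base case is level 4 (the tree spans levels 0 through 4, i.e. 5 levels counting the root), so the depth is the number of divisions: log_4(256) = 4

The recursion tree depth is log_4(256) = 4. At each level, the problem size is divided by 4, so it takes 4 divisions to reduce to a base case of size 1. The algorithm makes 3 recursive calls at each level.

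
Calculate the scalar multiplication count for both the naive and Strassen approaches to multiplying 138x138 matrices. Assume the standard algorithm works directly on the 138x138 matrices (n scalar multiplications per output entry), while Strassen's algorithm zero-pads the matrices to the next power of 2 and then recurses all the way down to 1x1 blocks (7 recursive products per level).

Matrix multiplication for 138x138 matrices:

Strassen's algorithm requires power-of-2 dimensions. Pad 138x138 to 256x256 (next power of 2).

Standard algorithm: 138^3 = 2628072 multiplications
Strassen's algorithm: 7^(log2(256)) = 7^8 = 5764801 multiplications
Difference: 2628072 - 5764801 = -3136729 (Strassen uses MORE here due to padding overhead — for small or just-over-power-of-2 n, padding can outweigh the per-level savings)

Standard: 2628072 multiplications (138^3). Strassen: 5764801 multiplications (7^8, after padding to 256x256). Strassen reduces 8 recursive multiplications to 7 at each level.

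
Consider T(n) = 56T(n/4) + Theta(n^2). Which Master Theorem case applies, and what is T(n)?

Master Theorem for T(n) = 56T(n/4) + O(n^2):

a = 56, b = 4, c = 2
log_b(a) = log_4(56) = 2.9037

Case 1: c = 2 < log_4(56) = 2.9037
T(n) = O(n^(log_4 56))

For T(n) = 56T(n/4) + O(n^2): log_4(56) = 2.9037. This is Case 1 of the Master Theorem (c < log_b(a), work dominated by leaves), giving O(n^(log_4 56)).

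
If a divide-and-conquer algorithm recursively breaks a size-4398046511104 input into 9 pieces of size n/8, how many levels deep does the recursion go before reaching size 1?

For divide and conquer with division factor 8:

Problem sizes at each level:
Level 0: 4398046511104
Level 1: 549755813888
Level 2: 68719476736
Level 3: 8589934592
Level 4: 1073741824
Level 5: 134217728
Level 6: 16777216
Level 7: 2097152
Level 8: 262144
Level 9: 32768
Level 10: 4096
Level 11: 512
Level 12: 64
Level 13: 8
Level 14: 1

The root is level 0 and the size-1 base case is level 14 (the tree spans levels 0 through 14, i.e. 15 levels counting the root), so the depth is the number of divisions: log_8(4398046511104) = 14

The recursion tree depth is log_8(4398046511104) = 14. At each level, the problem size is divided by 8, so it takes 14 divisions to reduce to a base case of size 1. The algorithm makes 9 recursive calls at each level.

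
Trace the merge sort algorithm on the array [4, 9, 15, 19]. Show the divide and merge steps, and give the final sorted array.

Merge sort trace:

Split: [4, 9, 15, 19] -> [4, 9] and [15, 19]
  Split: [4, 9] -> [4] and [9]
  Merge: [4] + [9] -> [4, 9]
  Split: [15, 19] -> [15] and [19]
  Merge: [15] + [19] -> [15, 19]
Merge: [4, 9] + [15, 19] -> [4, 9, 15, 19]

Final sorted array: [4, 9, 15, 19]

The merge sort proceeds by recursively splitting the array and merging sorted halves.
After all merges, the sorted array is [4, 9, 15, 19].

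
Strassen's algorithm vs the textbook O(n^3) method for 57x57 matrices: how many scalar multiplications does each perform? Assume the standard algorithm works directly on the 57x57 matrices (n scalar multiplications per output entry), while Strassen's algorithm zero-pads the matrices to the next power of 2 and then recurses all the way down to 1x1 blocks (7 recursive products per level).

Matrix multiplication for 57x57 matrices:

Strassen's algorithm requires power-of-2 dimensions. Pad 57x57 to 64x64 (next power of 2).

Standard algorithm: 57^3 = 185193 multiplications
Strassen's algorithm: 7^(log2(64)) = 7^6 = 117649 multiplications
Savings: 185193 - 117649 = 67544 multiplications

Standard: 185193 multiplications (57^3). Strassen: 117649 multiplications (7^6, after padding to 64x64). Strassen reduces 8 recursive multiplications to 7 at each level.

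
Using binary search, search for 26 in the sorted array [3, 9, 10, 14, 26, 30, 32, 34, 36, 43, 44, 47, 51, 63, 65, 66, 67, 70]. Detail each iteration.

Binary search for 26 in [3, 9, 10, 14, 26, 30, 32, 34, 36, 43, 44, 47, 51, 63, 65, 66, 67, 70]:

lo=0, hi=17, mid=8, arr[mid]=36 -> 36 > 26, search left half
lo=0, hi=7, mid=3, arr[mid]=14 -> 14 < 26, search right half
lo=4, hi=7, mid=5, arr[mid]=30 -> 30 > 26, search left half
lo=4, hi=4, mid=4, arr[mid]=26 -> Found target at index 4!

Binary search finds 26 at index 4 after 4 comparisons. The search repeatedly halves the search space by comparing with the middle element.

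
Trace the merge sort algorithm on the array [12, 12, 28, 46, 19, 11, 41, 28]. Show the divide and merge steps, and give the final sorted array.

Merge sort trace:

Split: [12, 12, 28, 46, 19, 11, 41, 28] -> [12, 12, 28, 46] and [19, 11, 41, 28]
  Split: [12, 12, 28, 46] -> [12, 12] and [28, 46]
    Split: [12, 12] -> [12] and [12]
    Merge: [12] + [12] -> [12, 12]
    Split: [28, 46] -> [28] and [46]
    Merge: [28] + [46] -> [28, 46]
  Merge: [12, 12] + [28, 46] -> [12, 12, 28, 46]
  Split: [19, 11, 41, 28] -> [19, 11] and [41, 28]
    Split: [19, 11] -> [19] and [11]
    Merge: [19] + [11] -> [11, 19]
    Split: [41, 28] -> [41] and [28]
    Merge: [41] + [28] -> [28, 41]
  Merge: [11, 19] + [28, 41] -> [11, 19, 28, 41]
Merge: [12, 12, 28, 46] + [11, 19, 28, 41] -> [11, 12, 12, 19, 28, 28, 41, 46]

Final sorted array: [11, 12, 12, 19, 28, 28, 41, 46]

The merge sort proceeds by recursively splitting the array and merging sorted halves.
After all merges, the sorted array is [11, 12, 12, 19, 28, 28, 41, 46].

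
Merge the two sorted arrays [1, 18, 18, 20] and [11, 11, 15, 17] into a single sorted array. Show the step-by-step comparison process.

Merging process:

Compare 1 vs 11: take 1 from left. Merged: [1]
Compare 18 vs 11: take 11 from right. Merged: [1, 11]
Compare 18 vs 11: take 11 from right. Merged: [1, 11, 11]
Compare 18 vs 15: take 15 from right. Merged: [1, 11, 11, 15]
Compare 18 vs 17: take 17 from right. Merged: [1, 11, 11, 15, 17]
Append remaining from left: [18, 18, 20]. Merged: [1, 11, 11, 15, 17, 18, 18, 20]

Final merged array: [1, 11, 11, 15, 17, 18, 18, 20]
Total comparisons: 5

The merged array is [1, 11, 11, 15, 17, 18, 18, 20], requiring 5 comparisons. The merge step runs in O(n) time where n is the total number of elements.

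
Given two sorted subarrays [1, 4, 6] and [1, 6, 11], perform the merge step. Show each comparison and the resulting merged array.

Merging process:

Compare 1 vs 1: take 1 from left. Merged: [1]
Compare 4 vs 1: take 1 from right. Merged: [1, 1]
Compare 4 vs 6: take 4 from left. Merged: [1, 1, 4]
Compare 6 vs 6: take 6 from left. Merged: [1, 1, 4, 6]
Append remaining from right: [6, 11]. Merged: [1, 1, 4, 6, 6, 11]

Final merged array: [1, 1, 4, 6, 6, 11]
Total comparisons: 4

The merged array is [1, 1, 4, 6, 6, 11], requiring 4 comparisons. The merge step runs in O(n) time where n is the total number of elements.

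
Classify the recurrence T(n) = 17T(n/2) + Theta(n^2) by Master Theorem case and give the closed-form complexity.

Master Theorem for T(n) = 17T(n/2) + O(n^2):

a = 17, b = 2, c = 2
log_b(a) = log_2(17) = 4.0875

Case 1: c = 2 < log_2(17) = 4.0875
T(n) = O(n^(log_2 17))

For T(n) = 17T(n/2) + O(n^2): log_2(17) = 4.0875. This is Case 1 of the Master Theorem (c < log_b(a), work dominated by leaves), giving O(n^(log_2 17)).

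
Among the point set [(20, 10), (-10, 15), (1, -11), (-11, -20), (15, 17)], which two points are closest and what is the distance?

Computing all pairwise distances among 5 points:

d((20, 10), (-10, 15)) = 30.4138
d((20, 10), (1, -11)) = 28.3196
d((20, 10), (-11, -20)) = 43.1393
d((20, 10), (15, 17)) = 8.6023 <-- minimum
d((-10, 15), (1, -11)) = 28.2312
d((-10, 15), (-11, -20)) = 35.0143
d((-10, 15), (15, 17)) = 25.0799
d((1, -11), (-11, -20)) = 15.0
d((1, -11), (15, 17)) = 31.305
d((-11, -20), (15, 17)) = 45.2217

Closest pair: (20, 10) and (15, 17) with distance 8.6023

The closest pair is (20, 10) and (15, 17) with Euclidean distance 8.6023. For 5 points, brute-force pairwise comparison is shown above. For large n, the divide-and-conquer algorithm (sort by x, recurse on halves, check the dividing strip) achieves O(n log n).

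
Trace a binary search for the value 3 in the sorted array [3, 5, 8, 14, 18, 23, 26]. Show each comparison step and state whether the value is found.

Binary search for 3 in [3, 5, 8, 14, 18, 23, 26]:

lo=0, hi=6, mid=3, arr[mid]=14 -> 14 > 3, search left half
lo=0, hi=2, mid=1, arr[mid]=5 -> 5 > 3, search left half
lo=0, hi=0, mid=0, arr[mid]=3 -> Found target at index 0!

Binary search finds 3 at index 0 after 3 comparisons. The search repeatedly halves the search space by comparing with the middle element.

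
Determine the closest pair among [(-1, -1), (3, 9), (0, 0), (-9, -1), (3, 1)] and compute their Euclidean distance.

Computing all pairwise distances among 5 points:

d((-1, -1), (3, 9)) = 10.7703
d((-1, -1), (0, 0)) = 1.4142 <-- minimum
d((-1, -1), (-9, -1)) = 8.0
d((-1, -1), (3, 1)) = 4.4721
d((3, 9), (0, 0)) = 9.4868
d((3, 9), (-9, -1)) = 15.6205
d((3, 9), (3, 1)) = 8.0
d((0, 0), (-9, -1)) = 9.0554
d((0, 0), (3, 1)) = 3.1623
d((-9, -1), (3, 1)) = 12.1655

Closest pair: (-1, -1) and (0, 0) with distance 1.4142

The closest pair is (-1, -1) and (0, 0) with Euclidean distance 1.4142. For 5 points, brute-force pairwise comparison is shown above. For large n, the divide-and-conquer algorithm (sort by x, recurse on halves, check the dividing strip) achieves O(n log n).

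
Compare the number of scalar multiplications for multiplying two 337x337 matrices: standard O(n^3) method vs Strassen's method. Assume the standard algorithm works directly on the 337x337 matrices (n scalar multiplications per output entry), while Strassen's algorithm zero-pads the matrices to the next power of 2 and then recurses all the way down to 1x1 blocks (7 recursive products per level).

Matrix multiplication for 337x337 matrices:

Strassen's algorithm requires power-of-2 dimensions. Pad 337x337 to 512x512 (next power of 2).

Standard algorithm: 337^3 = 38272753 multiplications
Strassen's algorithm: 7^(log2(512)) = 7^9 = 40353607 multiplications
Difference: 38272753 - 40353607 = -2080854 (Strassen uses MORE here due to padding overhead — for small or just-over-power-of-2 n, padding can outweigh the per-level savings)

Standard: 38272753 multiplications (337^3). Strassen: 40353607 multiplications (7^9, after padding to 512x512). Strassen reduces 8 recursive multiplications to 7 at each level.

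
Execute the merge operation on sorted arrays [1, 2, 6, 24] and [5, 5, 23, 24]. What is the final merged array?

Merging process:

Compare 1 vs 5: take 1 from left. Merged: [1]
Compare 2 vs 5: take 2 from left. Merged: [1, 2]
Compare 6 vs 5: take 5 from right. Merged: [1, 2, 5]
Compare 6 vs 5: take 5 from right. Merged: [1, 2, 5, 5]
Compare 6 vs 23: take 6 from left. Merged: [1, 2, 5, 5, 6]
Compare 24 vs 23: take 23 from right. Merged: [1, 2, 5, 5, 6, 23]
Compare 24 vs 24: take 24 from left. Merged: [1, 2, 5, 5, 6, 23, 24]
Append remaining from right: [24]. Merged: [1, 2, 5, 5, 6, 23, 24, 24]

Final merged array: [1, 2, 5, 5, 6, 23, 24, 24]
Total comparisons: 7

The merged array is [1, 2, 5, 5, 6, 23, 24, 24], requiring 7 comparisons. The merge step runs in O(n) time where n is the total number of elements.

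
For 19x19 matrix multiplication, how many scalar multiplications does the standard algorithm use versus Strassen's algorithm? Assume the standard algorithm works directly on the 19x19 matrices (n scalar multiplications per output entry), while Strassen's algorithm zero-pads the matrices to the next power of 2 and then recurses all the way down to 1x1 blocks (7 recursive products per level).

Matrix multiplication for 19x19 matrices:

Strassen's algorithm requires power-of-2 dimensions. Pad 19x19 to 32x32 (next power of 2).

Standard algorithm: 19^3 = 6859 multiplications
Strassen's algorithm: 7^(log2(32)) = 7^5 = 16807 multiplications
Difference: 6859 - 16807 = -9948 (Strassen uses MORE here due to padding overhead — for small or just-over-power-of-2 n, padding can outweigh the per-level savings)

Standard: 6859 multiplications (19^3). Strassen: 16807 multiplications (7^5, after padding to 32x32). Strassen reduces 8 recursive multiplications to 7 at each level.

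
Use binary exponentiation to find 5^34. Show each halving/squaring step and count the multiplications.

Computing 5^34 by squaring (build up from 5^1; each line after the first costs one multiplication):

5^1 = 5
5^2 = (5^1)^2 = 5^2 = 25
5^4 = (5^2)^2 = 25^2 = 625
5^8 = (5^4)^2 = 625^2 = 390625
5^16 = (5^8)^2 = 390625^2 = 152587890625
5^17 = 5 * 5^16 = 5 * 152587890625 = 762939453125
5^34 = (5^17)^2 = 762939453125^2 = 582076609134674072265625

Result: 582076609134674072265625
Multiplications needed: 6 (6 lines after 5^1)

5^34 = 582076609134674072265625. Using exponentiation by squaring, this requires 6 multiplications. The key idea: if the exponent is even, square the half-power; if odd, multiply by the base once.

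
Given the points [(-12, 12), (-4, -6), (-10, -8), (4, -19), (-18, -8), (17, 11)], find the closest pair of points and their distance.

Computing all pairwise distances among 6 points:

d((-12, 12), (-4, -6)) = 19.6977
d((-12, 12), (-10, -8)) = 20.0998
d((-12, 12), (4, -19)) = 34.8855
d((-12, 12), (-18, -8)) = 20.8806
d((-12, 12), (17, 11)) = 29.0172
d((-4, -6), (-10, -8)) = 6.3246 <-- minimum
d((-4, -6), (4, -19)) = 15.2643
d((-4, -6), (-18, -8)) = 14.1421
d((-4, -6), (17, 11)) = 27.0185
d((-10, -8), (4, -19)) = 17.8045
d((-10, -8), (-18, -8)) = 8.0
d((-10, -8), (17, 11)) = 33.0151
d((4, -19), (-18, -8)) = 24.5967
d((4, -19), (17, 11)) = 32.6956
d((-18, -8), (17, 11)) = 39.8246

Closest pair: (-4, -6) and (-10, -8) with distance 6.3246

The closest pair is (-4, -6) and (-10, -8) with Euclidean distance 6.3246. For 6 points, brute-force pairwise comparison is shown above. For large n, the divide-and-conquer algorithm (sort by x, recurse on halves, check the dividing strip) achieves O(n log n).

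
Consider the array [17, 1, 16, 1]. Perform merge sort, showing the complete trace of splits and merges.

Merge sort trace:

Split: [17, 1, 16, 1] -> [17, 1] and [16, 1]
  Split: [17, 1] -> [17] and [1]
  Merge: [17] + [1] -> [1, 17]
  Split: [16, 1] -> [16] and [1]
  Merge: [16] + [1] -> [1, 16]
Merge: [1, 17] + [1, 16] -> [1, 1, 16, 17]

Final sorted array: [1, 1, 16, 17]

The merge sort proceeds by recursively splitting the array and merging sorted halves.
After all merges, the sorted array is [1, 1, 16, 17].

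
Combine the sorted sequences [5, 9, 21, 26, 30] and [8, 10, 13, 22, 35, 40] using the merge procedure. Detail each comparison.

Merging process:

Compare 5 vs 8: take 5 from left. Merged: [5]
Compare 9 vs 8: take 8 from right. Merged: [5, 8]
Compare 9 vs 10: take 9 from left. Merged: [5, 8, 9]
Compare 21 vs 10: take 10 from right. Merged: [5, 8, 9, 10]
Compare 21 vs 13: take 13 from right. Merged: [5, 8, 9, 10, 13]
Compare 21 vs 22: take 21 from left. Merged: [5, 8, 9, 10, 13, 21]
Compare 26 vs 22: take 22 from right. Merged: [5, 8, 9, 10, 13, 21, 22]
Compare 26 vs 35: take 26 from left. Merged: [5, 8, 9, 10, 13, 21, 22, 26]
Compare 30 vs 35: take 30 from left. Merged: [5, 8, 9, 10, 13, 21, 22, 26, 30]
Append remaining from right: [35, 40]. Merged: [5, 8, 9, 10, 13, 21, 22, 26, 30, 35, 40]

Final merged array: [5, 8, 9, 10, 13, 21, 22, 26, 30, 35, 40]
Total comparisons: 9

The merged array is [5, 8, 9, 10, 13, 21, 22, 26, 30, 35, 40], requiring 9 comparisons. The merge step runs in O(n) time where n is the total number of elements.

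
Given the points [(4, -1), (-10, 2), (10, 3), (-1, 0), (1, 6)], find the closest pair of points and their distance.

Computing all pairwise distances among 5 points:

d((4, -1), (-10, 2)) = 14.3178
d((4, -1), (10, 3)) = 7.2111
d((4, -1), (-1, 0)) = 5.099 <-- minimum
d((4, -1), (1, 6)) = 7.6158
d((-10, 2), (10, 3)) = 20.025
d((-10, 2), (-1, 0)) = 9.2195
d((-10, 2), (1, 6)) = 11.7047
d((10, 3), (-1, 0)) = 11.4018
d((10, 3), (1, 6)) = 9.4868
d((-1, 0), (1, 6)) = 6.3246

Closest pair: (4, -1) and (-1, 0) with distance 5.099

The closest pair is (4, -1) and (-1, 0) with Euclidean distance 5.099. For 5 points, brute-force pairwise comparison is shown above. For large n, the divide-and-conquer algorithm (sort by x, recurse on halves, check the dividing strip) achieves O(n log n).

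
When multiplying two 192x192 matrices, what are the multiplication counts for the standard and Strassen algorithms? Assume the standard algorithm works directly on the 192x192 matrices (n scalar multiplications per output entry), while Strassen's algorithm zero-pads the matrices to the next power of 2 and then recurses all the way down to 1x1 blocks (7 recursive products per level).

Matrix multiplication for 192x192 matrices:

Strassen's algorithm requires power-of-2 dimensions. Pad 192x192 to 256x256 (next power of 2).

Standard algorithm: 192^3 = 7077888 multiplications
Strassen's algorithm: 7^(log2(256)) = 7^8 = 5764801 multiplications
Savings: 7077888 - 5764801 = 1313087 multiplications

Standard: 7077888 multiplications (192^3). Strassen: 5764801 multiplications (7^8, after padding to 256x256). Strassen reduces 8 recursive multiplications to 7 at each level.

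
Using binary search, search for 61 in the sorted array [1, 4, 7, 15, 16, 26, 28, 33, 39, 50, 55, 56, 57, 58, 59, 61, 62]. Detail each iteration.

Binary search for 61 in [1, 4, 7, 15, 16, 26, 28, 33, 39, 50, 55, 56, 57, 58, 59, 61, 62]:

lo=0, hi=16, mid=8, arr[mid]=39 -> 39 < 61, search right half
lo=9, hi=16, mid=12, arr[mid]=57 -> 57 < 61, search right half
lo=13, hi=16, mid=14, arr[mid]=59 -> 59 < 61, search right half
lo=15, hi=16, mid=15, arr[mid]=61 -> Found target at index 15!

Binary search finds 61 at index 15 after 4 comparisons. The search repeatedly halves the search space by comparing with the middle element.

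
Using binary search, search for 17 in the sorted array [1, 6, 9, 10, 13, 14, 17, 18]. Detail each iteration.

Binary search for 17 in [1, 6, 9, 10, 13, 14, 17, 18]:

lo=0, hi=7, mid=3, arr[mid]=10 -> 10 < 17, search right half
lo=4, hi=7, mid=5, arr[mid]=14 -> 14 < 17, search right half
lo=6, hi=7, mid=6, arr[mid]=17 -> Found target at index 6!

Binary search finds 17 at index 6 after 3 comparisons. The search repeatedly halves the search space by comparing with the middle element.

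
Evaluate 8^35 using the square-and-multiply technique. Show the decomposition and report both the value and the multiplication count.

Computing 8^35 by squaring (build up from 8^1; each line after the first costs one multiplication):

8^1 = 8
8^2 = (8^1)^2 = 8^2 = 64
8^4 = (8^2)^2 = 64^2 = 4096
8^8 = (8^4)^2 = 4096^2 = 16777216
8^16 = (8^8)^2 = 16777216^2 = 281474976710656
8^17 = 8 * 8^16 = 8 * 281474976710656 = 2251799813685248
8^34 = (8^17)^2 = 2251799813685248^2 = 5070602400912917605986812821504
8^35 = 8 * 8^34 = 8 * 5070602400912917605986812821504 = 40564819207303340847894502572032

Result: 40564819207303340847894502572032
Multiplications needed: 7 (7 lines after 8^1)

8^35 = 40564819207303340847894502572032. Using exponentiation by squaring, this requires 7 multiplications. The key idea: if the exponent is even, square the half-power; if odd, multiply by the base once.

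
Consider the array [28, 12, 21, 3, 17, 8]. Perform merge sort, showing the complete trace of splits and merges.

Merge sort trace:

Split: [28, 12, 21, 3, 17, 8] -> [28, 12, 21] and [3, 17, 8]
  Split: [28, 12, 21] -> [28] and [12, 21]
    Split: [12, 21] -> [12] and [21]
    Merge: [12] + [21] -> [12, 21]
  Merge: [28] + [12, 21] -> [12, 21, 28]
  Split: [3, 17, 8] -> [3] and [17, 8]
    Split: [17, 8] -> [17] and [8]
    Merge: [17] + [8] -> [8, 17]
  Merge: [3] + [8, 17] -> [3, 8, 17]
Merge: [12, 21, 28] + [3, 8, 17] -> [3, 8, 12, 17, 21, 28]

Final sorted array: [3, 8, 12, 17, 21, 28]

The merge sort proceeds by recursively splitting the array and merging sorted halves.
After all merges, the sorted array is [3, 8, 12, 17, 21, 28].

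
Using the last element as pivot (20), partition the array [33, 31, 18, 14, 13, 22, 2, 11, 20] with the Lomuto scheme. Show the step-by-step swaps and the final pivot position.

Lomuto partition with pivot = 20:

Initial array: [33, 31, 18, 14, 13, 22, 2, 11, 20]

arr[0]=33 > 20: no swap
arr[1]=31 > 20: no swap
arr[2]=18 <= 20: swap with position 0, array becomes [18, 31, 33, 14, 13, 22, 2, 11, 20]
arr[3]=14 <= 20: swap with position 1, array becomes [18, 14, 33, 31, 13, 22, 2, 11, 20]
arr[4]=13 <= 20: swap with position 2, array becomes [18, 14, 13, 31, 33, 22, 2, 11, 20]
arr[5]=22 > 20: no swap
arr[6]=2 <= 20: swap with position 3, array becomes [18, 14, 13, 2, 33, 22, 31, 11, 20]
arr[7]=11 <= 20: swap with position 4, array becomes [18, 14, 13, 2, 11, 22, 31, 33, 20]

Place pivot at position 5: [18, 14, 13, 2, 11, 20, 31, 33, 22]
Pivot position: 5

After partitioning with pivot 20, the array becomes [18, 14, 13, 2, 11, 20, 31, 33, 22]. The pivot is placed at index 5. All elements to the left of the pivot are <= 20, and all elements to the right are > 20.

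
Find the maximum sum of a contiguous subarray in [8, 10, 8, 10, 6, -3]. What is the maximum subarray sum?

Using Kadane's algorithm on [8, 10, 8, 10, 6, -3]:

Scanning through the array:
Position 1 (value 10): max_ending_here = 18, max_so_far = 18
Position 2 (value 8): max_ending_here = 26, max_so_far = 26
Position 3 (value 10): max_ending_here = 36, max_so_far = 36
Position 4 (value 6): max_ending_here = 42, max_so_far = 42
Position 5 (value -3): max_ending_here = 39, max_so_far = 42

Maximum subarray: [8, 10, 8, 10, 6]
Maximum sum: 42

The maximum subarray is [8, 10, 8, 10, 6] with sum 42. This subarray runs from index 0 to index 4.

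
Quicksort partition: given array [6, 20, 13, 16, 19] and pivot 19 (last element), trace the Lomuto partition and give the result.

Lomuto partition with pivot = 19:

Initial array: [6, 20, 13, 16, 19]

arr[0]=6 <= 19: swap with position 0, array becomes [6, 20, 13, 16, 19]
arr[1]=20 > 19: no swap
arr[2]=13 <= 19: swap with position 1, array becomes [6, 13, 20, 16, 19]
arr[3]=16 <= 19: swap with position 2, array becomes [6, 13, 16, 20, 19]

Place pivot at position 3: [6, 13, 16, 19, 20]
Pivot position: 3

After partitioning with pivot 19, the array becomes [6, 13, 16, 19, 20]. The pivot is placed at index 3. All elements to the left of the pivot are <= 19, and all elements to the right are > 19.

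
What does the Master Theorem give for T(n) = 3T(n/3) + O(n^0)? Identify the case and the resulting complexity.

Master Theorem for T(n) = 3T(n/3) + O(n^0):

a = 3, b = 3, c = 0
log_b(a) = log_3(3) = 1.0000

Case 1: c = 0 < log_3(3) = 1.0000
T(n) = O(n^(log_3 3)) = O(n)

For T(n) = 3T(n/3) + O(n^0): log_3(3) = 1.0000. This is Case 1 of the Master Theorem (c < log_b(a), work dominated by leaves), giving O(n).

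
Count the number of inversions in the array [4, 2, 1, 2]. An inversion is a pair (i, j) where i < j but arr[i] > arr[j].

Finding inversions in [4, 2, 1, 2]:

(0, 1): arr[0]=4 > arr[1]=2
(0, 2): arr[0]=4 > arr[2]=1
(0, 3): arr[0]=4 > arr[3]=2
(1, 2): arr[1]=2 > arr[2]=1

Total inversions: 4

The array has 4 inversion(s): (0,1), (0,2), (0,3), (1,2). Each pair (i,j) satisfies i < j and arr[i] > arr[j].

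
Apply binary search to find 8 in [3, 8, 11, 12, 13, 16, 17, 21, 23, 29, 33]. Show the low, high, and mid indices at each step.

Binary search for 8 in [3, 8, 11, 12, 13, 16, 17, 21, 23, 29, 33]:

lo=0, hi=10, mid=5, arr[mid]=16 -> 16 > 8, search left half
lo=0, hi=4, mid=2, arr[mid]=11 -> 11 > 8, search left half
lo=0, hi=1, mid=0, arr[mid]=3 -> 3 < 8, search right half
lo=1, hi=1, mid=1, arr[mid]=8 -> Found target at index 1!

Binary search finds 8 at index 1 after 4 comparisons. The search repeatedly halves the search space by comparing with the middle element.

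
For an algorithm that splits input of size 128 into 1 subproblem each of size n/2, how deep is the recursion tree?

For divide and conquer with division factor 2:

Problem sizes at each level:
Level 0: 128
Level 1: 64
Level 2: 32
Level 3: 16
Level 4: 8
Level 5: 4
Level 6: 2
Level 7: 1

The root is level 0 and the size-1 base case is level 7 (the tree spans levels 0 through 7, i.e. 8 levels counting the root), so the depth is the number of divisions: log_2(128) = 7

The recursion tree depth is log_2(128) = 7. At each level, the problem size is divided by 2, so it takes 7 divisions to reduce to a base case of size 1. The algorithm makes 1 recursive call at each level.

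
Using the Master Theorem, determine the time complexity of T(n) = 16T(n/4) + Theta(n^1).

Master Theorem for T(n) = 16T(n/4) + O(n^1):

a = 16, b = 4, c = 1
log_b(a) = log_4(16) = 2.0000

Case 1: c = 1 < log_4(16) = 2.0000
T(n) = O(n^(log_4 16)) = O(n^2)

For T(n) = 16T(n/4) + O(n^1): log_4(16) = 2.0000. This is Case 1 of the Master Theorem (c < log_b(a), work dominated by leaves), giving O(n^2).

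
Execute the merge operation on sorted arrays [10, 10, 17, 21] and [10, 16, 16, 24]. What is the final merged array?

Merging process:

Compare 10 vs 10: take 10 from left. Merged: [10]
Compare 10 vs 10: take 10 from left. Merged: [10, 10]
Compare 17 vs 10: take 10 from right. Merged: [10, 10, 10]
Compare 17 vs 16: take 16 from right. Merged: [10, 10, 10, 16]
Compare 17 vs 16: take 16 from right. Merged: [10, 10, 10, 16, 16]
Compare 17 vs 24: take 17 from left. Merged: [10, 10, 10, 16, 16, 17]
Compare 21 vs 24: take 21 from left. Merged: [10, 10, 10, 16, 16, 17, 21]
Append remaining from right: [24]. Merged: [10, 10, 10, 16, 16, 17, 21, 24]

Final merged array: [10, 10, 10, 16, 16, 17, 21, 24]
Total comparisons: 7

The merged array is [10, 10, 10, 16, 16, 17, 21, 24], requiring 7 comparisons. The merge step runs in O(n) time where n is the total number of elements.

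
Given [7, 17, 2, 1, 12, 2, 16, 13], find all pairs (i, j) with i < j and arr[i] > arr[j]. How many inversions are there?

Finding inversions in [7, 17, 2, 1, 12, 2, 16, 13]:

(0, 2): arr[0]=7 > arr[2]=2
(0, 3): arr[0]=7 > arr[3]=1
(0, 5): arr[0]=7 > arr[5]=2
(1, 2): arr[1]=17 > arr[2]=2
(1, 3): arr[1]=17 > arr[3]=1
(1, 4): arr[1]=17 > arr[4]=12
(1, 5): arr[1]=17 > arr[5]=2
(1, 6): arr[1]=17 > arr[6]=16
(1, 7): arr[1]=17 > arr[7]=13
(2, 3): arr[2]=2 > arr[3]=1
(4, 5): arr[4]=12 > arr[5]=2
(6, 7): arr[6]=16 > arr[7]=13

Total inversions: 12

The array has 12 inversion(s): (0,2), (0,3), (0,5), (1,2), (1,3), (1,4), (1,5), (1,6), (1,7), (2,3), (4,5), (6,7). Each pair (i,j) satisfies i < j and arr[i] > arr[j].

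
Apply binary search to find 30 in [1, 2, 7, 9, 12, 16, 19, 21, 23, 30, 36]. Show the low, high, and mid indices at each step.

Binary search for 30 in [1, 2, 7, 9, 12, 16, 19, 21, 23, 30, 36]:

lo=0, hi=10, mid=5, arr[mid]=16 -> 16 < 30, search right half
lo=6, hi=10, mid=8, arr[mid]=23 -> 23 < 30, search right half
lo=9, hi=10, mid=9, arr[mid]=30 -> Found target at index 9!

Binary search finds 30 at index 9 after 3 comparisons. The search repeatedly halves the search space by comparing with the middle element.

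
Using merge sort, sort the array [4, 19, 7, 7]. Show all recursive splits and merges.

Merge sort trace:

Split: [4, 19, 7, 7] -> [4, 19] and [7, 7]
  Split: [4, 19] -> [4] and [19]
  Merge: [4] + [19] -> [4, 19]
  Split: [7, 7] -> [7] and [7]
  Merge: [7] + [7] -> [7, 7]
Merge: [4, 19] + [7, 7] -> [4, 7, 7, 19]

Final sorted array: [4, 7, 7, 19]

The merge sort proceeds by recursively splitting the array and merging sorted halves.
After all merges, the sorted array is [4, 7, 7, 19].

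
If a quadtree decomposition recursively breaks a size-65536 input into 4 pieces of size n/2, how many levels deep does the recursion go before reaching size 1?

For divide and conquer with division factor 2:

Problem sizes at each level:
Level 0: 65536
Level 1: 32768
Level 2: 16384
Level 3: 8192
Level 4: 4096
Level 5: 2048
Level 6: 1024
Level 7: 512
Level 8: 256
Level 9: 128
Level 10: 64
Level 11: 32
Level 12: 16
Level 13: 8
Level 14: 4
Level 15: 2
Level 16: 1

The root is level 0 and the size-1 base case is level 16 (the tree spans levels 0 through 16, i.e. 17 levels counting the root), so the depth is the number of divisions: log_2(65536) = 16

The recursion tree depth is log_2(65536) = 16. At each level, the problem size is divided by 2, so it takes 16 divisions to reduce to a base case of size 1. The algorithm makes 4 recursive calls at each level.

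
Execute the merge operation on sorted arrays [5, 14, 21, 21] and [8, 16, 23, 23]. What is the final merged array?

Merging process:

Compare 5 vs 8: take 5 from left. Merged: [5]
Compare 14 vs 8: take 8 from right. Merged: [5, 8]
Compare 14 vs 16: take 14 from left. Merged: [5, 8, 14]
Compare 21 vs 16: take 16 from right. Merged: [5, 8, 14, 16]
Compare 21 vs 23: take 21 from left. Merged: [5, 8, 14, 16, 21]
Compare 21 vs 23: take 21 from left. Merged: [5, 8, 14, 16, 21, 21]
Append remaining from right: [23, 23]. Merged: [5, 8, 14, 16, 21, 21, 23, 23]

Final merged array: [5, 8, 14, 16, 21, 21, 23, 23]
Total comparisons: 6

The merged array is [5, 8, 14, 16, 21, 21, 23, 23], requiring 6 comparisons. The merge step runs in O(n) time where n is the total number of elements.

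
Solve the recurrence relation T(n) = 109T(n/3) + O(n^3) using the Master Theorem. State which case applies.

Master Theorem for T(n) = 109T(n/3) + O(n^3):

a = 109, b = 3, c = 3
log_b(a) = log_3(109) = 4.2702

Case 1: c = 3 < log_3(109) = 4.2702
T(n) = O(n^(log_3 109))

For T(n) = 109T(n/3) + O(n^3): log_3(109) = 4.2702. This is Case 1 of the Master Theorem (c < log_b(a), work dominated by leaves), giving O(n^(log_3 109)).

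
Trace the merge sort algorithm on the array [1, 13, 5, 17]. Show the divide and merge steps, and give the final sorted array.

Merge sort trace:

Split: [1, 13, 5, 17] -> [1, 13] and [5, 17]
  Split: [1, 13] -> [1] and [13]
  Merge: [1] + [13] -> [1, 13]
  Split: [5, 17] -> [5] and [17]
  Merge: [5] + [17] -> [5, 17]
Merge: [1, 13] + [5, 17] -> [1, 5, 13, 17]

Final sorted array: [1, 5, 13, 17]

The merge sort proceeds by recursively splitting the array and merging sorted halves.
After all merges, the sorted array is [1, 5, 13, 17].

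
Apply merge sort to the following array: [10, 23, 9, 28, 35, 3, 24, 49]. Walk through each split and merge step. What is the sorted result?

Merge sort trace:

Split: [10, 23, 9, 28, 35, 3, 24, 49] -> [10, 23, 9, 28] and [35, 3, 24, 49]
  Split: [10, 23, 9, 28] -> [10, 23] and [9, 28]
    Split: [10, 23] -> [10] and [23]
    Merge: [10] + [23] -> [10, 23]
    Split: [9, 28] -> [9] and [28]
    Merge: [9] + [28] -> [9, 28]
  Merge: [10, 23] + [9, 28] -> [9, 10, 23, 28]
  Split: [35, 3, 24, 49] -> [35, 3] and [24, 49]
    Split: [35, 3] -> [35] and [3]
    Merge: [35] + [3] -> [3, 35]
    Split: [24, 49] -> [24] and [49]
    Merge: [24] + [49] -> [24, 49]
  Merge: [3, 35] + [24, 49] -> [3, 24, 35, 49]
Merge: [9, 10, 23, 28] + [3, 24, 35, 49] -> [3, 9, 10, 23, 24, 28, 35, 49]

Final sorted array: [3, 9, 10, 23, 24, 28, 35, 49]

The merge sort proceeds by recursively splitting the array and merging sorted halves.
After all merges, the sorted array is [3, 9, 10, 23, 24, 28, 35, 49].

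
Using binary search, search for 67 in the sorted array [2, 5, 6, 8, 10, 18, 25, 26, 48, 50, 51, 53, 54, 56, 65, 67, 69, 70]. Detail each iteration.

Binary search for 67 in [2, 5, 6, 8, 10, 18, 25, 26, 48, 50, 51, 53, 54, 56, 65, 67, 69, 70]:

lo=0, hi=17, mid=8, arr[mid]=48 -> 48 < 67, search right half
lo=9, hi=17, mid=13, arr[mid]=56 -> 56 < 67, search right half
lo=14, hi=17, mid=15, arr[mid]=67 -> Found target at index 15!

Binary search finds 67 at index 15 after 3 comparisons. The search repeatedly halves the search space by comparing with the middle element.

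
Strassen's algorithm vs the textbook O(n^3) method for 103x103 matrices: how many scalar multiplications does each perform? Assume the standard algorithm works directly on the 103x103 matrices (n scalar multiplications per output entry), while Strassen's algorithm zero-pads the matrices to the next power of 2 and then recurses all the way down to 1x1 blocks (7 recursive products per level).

Matrix multiplication for 103x103 matrices:

Strassen's algorithm requires power-of-2 dimensions. Pad 103x103 to 128x128 (next power of 2).

Standard algorithm: 103^3 = 1092727 multiplications
Strassen's algorithm: 7^(log2(128)) = 7^7 = 823543 multiplications
Savings: 1092727 - 823543 = 269184 multiplications

Standard: 1092727 multiplications (103^3). Strassen: 823543 multiplications (7^7, after padding to 128x128). Strassen reduces 8 recursive multiplications to 7 at each level.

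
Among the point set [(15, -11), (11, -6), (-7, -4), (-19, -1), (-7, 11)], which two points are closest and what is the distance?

Computing all pairwise distances among 5 points:

d((15, -11), (11, -6)) = 6.4031 <-- minimum
d((15, -11), (-7, -4)) = 23.0868
d((15, -11), (-19, -1)) = 35.4401
d((15, -11), (-7, 11)) = 31.1127
d((11, -6), (-7, -4)) = 18.1108
d((11, -6), (-19, -1)) = 30.4138
d((11, -6), (-7, 11)) = 24.7588
d((-7, -4), (-19, -1)) = 12.3693
d((-7, -4), (-7, 11)) = 15.0
d((-19, -1), (-7, 11)) = 16.9706

Closest pair: (15, -11) and (11, -6) with distance 6.4031

The closest pair is (15, -11) and (11, -6) with Euclidean distance 6.4031. For 5 points, brute-force pairwise comparison is shown above. For large n, the divide-and-conquer algorithm (sort by x, recurse on halves, check the dividing strip) achieves O(n log n).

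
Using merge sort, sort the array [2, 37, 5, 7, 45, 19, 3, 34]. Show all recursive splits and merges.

Merge sort trace:

Split: [2, 37, 5, 7, 45, 19, 3, 34] -> [2, 37, 5, 7] and [45, 19, 3, 34]
  Split: [2, 37, 5, 7] -> [2, 37] and [5, 7]
    Split: [2, 37] -> [2] and [37]
    Merge: [2] + [37] -> [2, 37]
    Split: [5, 7] -> [5] and [7]
    Merge: [5] + [7] -> [5, 7]
  Merge: [2, 37] + [5, 7] -> [2, 5, 7, 37]
  Split: [45, 19, 3, 34] -> [45, 19] and [3, 34]
    Split: [45, 19] -> [45] and [19]
    Merge: [45] + [19] -> [19, 45]
    Split: [3, 34] -> [3] and [34]
    Merge: [3] + [34] -> [3, 34]
  Merge: [19, 45] + [3, 34] -> [3, 19, 34, 45]
Merge: [2, 5, 7, 37] + [3, 19, 34, 45] -> [2, 3, 5, 7, 19, 34, 37, 45]

Final sorted array: [2, 3, 5, 7, 19, 34, 37, 45]

The merge sort proceeds by recursively splitting the array and merging sorted halves.
After all merges, the sorted array is [2, 3, 5, 7, 19, 34, 37, 45].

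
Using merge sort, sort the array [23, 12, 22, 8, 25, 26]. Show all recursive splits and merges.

Merge sort trace:

Split: [23, 12, 22, 8, 25, 26] -> [23, 12, 22] and [8, 25, 26]
  Split: [23, 12, 22] -> [23] and [12, 22]
    Split: [12, 22] -> [12] and [22]
    Merge: [12] + [22] -> [12, 22]
  Merge: [23] + [12, 22] -> [12, 22, 23]
  Split: [8, 25, 26] -> [8] and [25, 26]
    Split: [25, 26] -> [25] and [26]
    Merge: [25] + [26] -> [25, 26]
  Merge: [8] + [25, 26] -> [8, 25, 26]
Merge: [12, 22, 23] + [8, 25, 26] -> [8, 12, 22, 23, 25, 26]

Final sorted array: [8, 12, 22, 23, 25, 26]

The merge sort proceeds by recursively splitting the array and merging sorted halves.
After all merges, the sorted array is [8, 12, 22, 23, 25, 26].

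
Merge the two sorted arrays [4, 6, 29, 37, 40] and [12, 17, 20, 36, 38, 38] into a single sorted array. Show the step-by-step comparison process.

Merging process:

Compare 4 vs 12: take 4 from left. Merged: [4]
Compare 6 vs 12: take 6 from left. Merged: [4, 6]
Compare 29 vs 12: take 12 from right. Merged: [4, 6, 12]
Compare 29 vs 17: take 17 from right. Merged: [4, 6, 12, 17]
Compare 29 vs 20: take 20 from right. Merged: [4, 6, 12, 17, 20]
Compare 29 vs 36: take 29 from left. Merged: [4, 6, 12, 17, 20, 29]
Compare 37 vs 36: take 36 from right. Merged: [4, 6, 12, 17, 20, 29, 36]
Compare 37 vs 38: take 37 from left. Merged: [4, 6, 12, 17, 20, 29, 36, 37]
Compare 40 vs 38: take 38 from right. Merged: [4, 6, 12, 17, 20, 29, 36, 37, 38]
Compare 40 vs 38: take 38 from right. Merged: [4, 6, 12, 17, 20, 29, 36, 37, 38, 38]
Append remaining from left: [40]. Merged: [4, 6, 12, 17, 20, 29, 36, 37, 38, 38, 40]

Final merged array: [4, 6, 12, 17, 20, 29, 36, 37, 38, 38, 40]
Total comparisons: 10

The merged array is [4, 6, 12, 17, 20, 29, 36, 37, 38, 38, 40], requiring 10 comparisons. The merge step runs in O(n) time where n is the total number of elements.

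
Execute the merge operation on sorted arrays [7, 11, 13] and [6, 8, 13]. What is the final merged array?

Merging process:

Compare 7 vs 6: take 6 from right. Merged: [6]
Compare 7 vs 8: take 7 from left. Merged: [6, 7]
Compare 11 vs 8: take 8 from right. Merged: [6, 7, 8]
Compare 11 vs 13: take 11 from left. Merged: [6, 7, 8, 11]
Compare 13 vs 13: take 13 from left. Merged: [6, 7, 8, 11, 13]
Append remaining from right: [13]. Merged: [6, 7, 8, 11, 13, 13]

Final merged array: [6, 7, 8, 11, 13, 13]
Total comparisons: 5

The merged array is [6, 7, 8, 11, 13, 13], requiring 5 comparisons. The merge step runs in O(n) time where n is the total number of elements.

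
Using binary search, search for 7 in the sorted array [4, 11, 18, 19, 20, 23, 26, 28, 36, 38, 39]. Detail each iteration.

Binary search for 7 in [4, 11, 18, 19, 20, 23, 26, 28, 36, 38, 39]:

lo=0, hi=10, mid=5, arr[mid]=23 -> 23 > 7, search left half
lo=0, hi=4, mid=2, arr[mid]=18 -> 18 > 7, search left half
lo=0, hi=1, mid=0, arr[mid]=4 -> 4 < 7, search right half
lo=1, hi=1, mid=1, arr[mid]=11 -> 11 > 7, search left half
lo=1 > hi=0, target 7 not found

Binary search determines that 7 is not in the array after 4 comparisons. The search space was exhausted without finding the target.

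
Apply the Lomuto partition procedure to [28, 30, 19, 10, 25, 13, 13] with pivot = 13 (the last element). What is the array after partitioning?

Lomuto partition with pivot = 13:

Initial array: [28, 30, 19, 10, 25, 13, 13]

arr[0]=28 > 13: no swap
arr[1]=30 > 13: no swap
arr[2]=19 > 13: no swap
arr[3]=10 <= 13: swap with position 0, array becomes [10, 30, 19, 28, 25, 13, 13]
arr[4]=25 > 13: no swap
arr[5]=13 <= 13: swap with position 1, array becomes [10, 13, 19, 28, 25, 30, 13]

Place pivot at position 2: [10, 13, 13, 28, 25, 30, 19]
Pivot position: 2

After partitioning with pivot 13, the array becomes [10, 13, 13, 28, 25, 30, 19]. The pivot is placed at index 2. All elements to the left of the pivot are <= 13, and all elements to the right are > 13.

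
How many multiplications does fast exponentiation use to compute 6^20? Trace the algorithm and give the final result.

Computing 6^20 by squaring (build up from 6^1; each line after the first costs one multiplication):

6^1 = 6
6^2 = (6^1)^2 = 6^2 = 36
6^4 = (6^2)^2 = 36^2 = 1296
6^5 = 6 * 6^4 = 6 * 1296 = 7776
6^10 = (6^5)^2 = 7776^2 = 60466176
6^20 = (6^10)^2 = 60466176^2 = 3656158440062976

Result: 3656158440062976
Multiplications needed: 5 (5 lines after 6^1)

6^20 = 3656158440062976. Using exponentiation by squaring, this requires 5 multiplications. The key idea: if the exponent is even, square the half-power; if odd, multiply by the base once.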